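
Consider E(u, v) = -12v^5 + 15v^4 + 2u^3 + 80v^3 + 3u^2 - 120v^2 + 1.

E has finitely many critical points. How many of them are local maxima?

2

E separates as a function of u plus a function of v, so ∇E=0 decouples.
∂E/∂u = 6u(u + 1) = 0 at u ∈ {-1, 0}; ∂E/∂v = -60v(v - 2)(v - 1)(v + 2) = 0 at v ∈ {-2, 0, 1, 2}.
The Hessian is diagonal: diag(E_uu, E_vv). Second derivatives: E_uu(-1)=-6, E_uu(0)=6; E_vv(-2)=1440, E_vv(0)=-240, E_vv(1)=180, E_vv(2)=-480.
Local maxima occur where both diagonal entries negative: (-1, 0), (-1, 2). Count: 2.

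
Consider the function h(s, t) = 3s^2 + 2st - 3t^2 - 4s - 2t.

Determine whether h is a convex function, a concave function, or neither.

h is quadratic, so its Hessian is the constant matrix H = [[6, 2], [2, -6]].
det(H) = -40, tr(H) = 0.
det(H) < 0, so H is indefinite: neither convex nor concave.

neither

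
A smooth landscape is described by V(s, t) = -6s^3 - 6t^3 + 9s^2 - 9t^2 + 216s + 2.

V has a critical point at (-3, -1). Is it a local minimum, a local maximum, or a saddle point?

The mixed partial ∂²V/∂s∂t is 0, so the Hessian at any point is diag(V_ss, V_tt) = diag(18(-2s + 1), -18(2t + 1)).
At (-3, -1): H = diag(126, 18).
Both eigenvalues are positive, so H is positive definite: a local minimum.

local minimum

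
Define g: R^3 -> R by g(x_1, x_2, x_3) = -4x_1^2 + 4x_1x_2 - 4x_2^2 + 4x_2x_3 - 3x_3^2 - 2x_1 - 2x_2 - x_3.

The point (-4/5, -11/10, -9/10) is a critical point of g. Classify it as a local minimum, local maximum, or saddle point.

The Hessian is constant: H = [[-8, 4, 0], [4, -8, 4], [0, 4, -6]].
Leading principal minors: Δ₁ = -8, Δ₂ = 48, Δ₃ = -160.
The minors alternate sign starting negative (−, +, −), so H is negative definite: a local maximum.

local maximum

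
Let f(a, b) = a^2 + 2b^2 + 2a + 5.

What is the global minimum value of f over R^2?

4

f(a,b) separates as P(a) + Q(b) + 5, so its minimum is min P + min Q + 5.
P'(a) = 2a + 2 vanishes at a ∈ {-1}; Q'(b) = 4b vanishes at b ∈ {0}.
Local minima of P (where P''>0): P(-1)=-1. Local minima of Q: Q(0)=0.
So the global minimum of f is P(-1) + Q(0) + 5 = -1 + 0 + 5 = 4, attained at (-1, 0).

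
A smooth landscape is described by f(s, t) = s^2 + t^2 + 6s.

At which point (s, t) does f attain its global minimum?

(-3, 0)

f(s,t) separates as P(s) + Q(t), so its minimum is min P + min Q.
P'(s) = 2s + 6 vanishes at s ∈ {-3}; Q'(t) = 2t vanishes at t ∈ {0}.
Local minima of P (where P''>0): P(-3)=-9. Local minima of Q: Q(0)=0.
So the global minimum of f is P(-3) + Q(0) = -9 + 0 = -9, attained at (-3, 0).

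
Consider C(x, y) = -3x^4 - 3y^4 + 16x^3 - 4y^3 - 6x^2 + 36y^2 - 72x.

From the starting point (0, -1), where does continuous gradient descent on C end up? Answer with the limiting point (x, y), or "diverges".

(2, 0)

C is separable, so gradient descent decouples: x follows -∂C/∂x, y follows -∂C/∂y.
∂C/∂x = -12(x - 3)(x - 2)(x + 1); at x=0 this is -72, so x increases.
∂C/∂y = -12y(y - 2)(y + 3); at y=-1 this is -72, so y increases.
x converges to its nearest critical value 2 (a local min of the x-part); y converges to 0. The iterate converges to (2, 0).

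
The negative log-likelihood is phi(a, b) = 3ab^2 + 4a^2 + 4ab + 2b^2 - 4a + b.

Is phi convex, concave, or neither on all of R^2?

neither

The term 3ab^2 is cubic, so the Hessian is not constant.
∂²phi/∂b² = 6a + 4, which takes both signs as a varies (negative for sufficiently negative a). A diagonal entry of the Hessian changing sign means the Hessian is neither positive- nor negative-semidefinite on all of R^2.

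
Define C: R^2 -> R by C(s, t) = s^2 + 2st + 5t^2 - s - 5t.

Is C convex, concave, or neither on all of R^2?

C is quadratic, so its Hessian is the constant matrix H = [[2, 2], [2, 10]].
det(H) = 16, tr(H) = 12.
det(H) > 0 and tr(H) > 0, so H is positive definite everywhere: convex.

convex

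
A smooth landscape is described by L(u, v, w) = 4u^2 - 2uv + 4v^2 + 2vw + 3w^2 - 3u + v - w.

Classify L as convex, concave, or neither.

convex

L is quadratic, so its Hessian is the constant matrix H = [[8, -2, 0], [-2, 8, 2], [0, 2, 6]].
Leading principal minors: 8, 60, 328.
All positive ⇒ H ≻ 0 ⇒ convex.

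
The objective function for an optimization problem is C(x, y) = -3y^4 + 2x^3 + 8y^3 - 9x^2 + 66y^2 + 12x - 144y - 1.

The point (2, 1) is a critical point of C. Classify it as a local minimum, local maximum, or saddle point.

local minimum

The mixed partial ∂²C/∂x∂y is 0, so the Hessian at any point is diag(C_xx, C_yy) = diag(6(2x - 3), 12(-3y^2 + 4y + 11)).
At (2, 1): H = diag(6, 144).
Both eigenvalues are positive, so H is positive definite: a local minimum.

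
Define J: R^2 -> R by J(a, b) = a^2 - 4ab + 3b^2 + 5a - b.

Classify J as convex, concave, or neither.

J is quadratic, so its Hessian is the constant matrix H = [[2, -4], [-4, 6]].
det(H) = -4, tr(H) = 8.
det(H) < 0, so H is indefinite: neither convex nor concave.

neither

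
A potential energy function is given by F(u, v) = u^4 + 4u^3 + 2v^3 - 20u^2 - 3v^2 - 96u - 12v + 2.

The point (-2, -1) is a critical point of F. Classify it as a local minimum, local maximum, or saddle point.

The mixed partial ∂²F/∂u∂v is 0, so the Hessian at any point is diag(F_uu, F_vv) = diag(4(3u^2 + 6u - 10), 6(2v - 1)).
At (-2, -1): H = diag(-40, -18).
Both eigenvalues are negative, so H is negative definite: a local maximum.

local maximum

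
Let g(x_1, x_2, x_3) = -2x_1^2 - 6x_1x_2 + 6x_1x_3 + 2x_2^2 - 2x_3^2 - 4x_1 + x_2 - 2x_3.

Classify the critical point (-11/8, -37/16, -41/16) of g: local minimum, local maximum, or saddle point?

saddle point

The Hessian is constant: H = [[-4, -6, 6], [-6, 4, 0], [6, 0, -4]].
Leading principal minors: Δ₁ = -4, Δ₂ = -52, Δ₃ = 64.
The minors fit neither the all-positive nor the alternating-sign pattern, so H is indefinite: a saddle point.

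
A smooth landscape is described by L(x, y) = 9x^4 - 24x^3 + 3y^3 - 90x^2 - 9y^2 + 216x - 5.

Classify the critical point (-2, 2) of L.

local minimum

The mixed partial ∂²L/∂x∂y is 0, so the Hessian at any point is diag(L_xx, L_yy) = diag(36(3x^2 - 4x - 5), 18(y - 1)).
At (-2, 2): H = diag(540, 18).
Both eigenvalues are positive, so H is positive definite: a local minimum.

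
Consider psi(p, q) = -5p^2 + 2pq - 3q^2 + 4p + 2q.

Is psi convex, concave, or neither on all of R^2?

concave

psi is quadratic, so its Hessian is the constant matrix H = [[-10, 2], [2, -6]].
det(H) = 56, tr(H) = -16.
det(H) > 0 and tr(H) < 0, so H is negative definite everywhere: concave.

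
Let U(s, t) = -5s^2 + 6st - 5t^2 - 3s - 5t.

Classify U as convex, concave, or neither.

U is quadratic, so its Hessian is the constant matrix H = [[-10, 6], [6, -10]].
det(H) = 64, tr(H) = -20.
det(H) > 0 and tr(H) < 0, so H is negative definite everywhere: concave.

concave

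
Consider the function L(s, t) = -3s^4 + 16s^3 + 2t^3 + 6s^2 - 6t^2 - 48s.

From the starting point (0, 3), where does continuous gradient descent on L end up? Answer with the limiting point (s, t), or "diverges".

L is separable, so gradient descent decouples: s follows -∂L/∂s, t follows -∂L/∂t.
∂L/∂s = -12(s - 4)(s - 1)(s + 1); at s=0 this is -48, so s increases.
∂L/∂t = 6t(t - 2); at t=3 this is 18, so t decreases.
s converges to its nearest critical value 1 (a local min of the s-part); t converges to 2. The iterate converges to (1, 2).

(1, 2)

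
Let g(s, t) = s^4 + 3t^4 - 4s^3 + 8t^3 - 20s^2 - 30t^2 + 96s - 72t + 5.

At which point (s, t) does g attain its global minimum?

g(s,t) separates as P(s) + Q(t) + 5, so its minimum is min P + min Q + 5.
P'(s) = 4(s - 4)(s - 2)(s + 3) vanishes at s ∈ {-3, 2, 4}; Q'(t) = 12(t - 2)(t + 1)(t + 3) vanishes at t ∈ {-3, -1, 2}.
Local minima of P (where P''>0): P(-3)=-279, P(4)=64. Local minima of Q: Q(-3)=-27, Q(2)=-152.
So the global minimum of g is P(-3) + Q(2) + 5 = -279 − 152 + 5 = -426, attained at (-3, 2).

(-3, 2)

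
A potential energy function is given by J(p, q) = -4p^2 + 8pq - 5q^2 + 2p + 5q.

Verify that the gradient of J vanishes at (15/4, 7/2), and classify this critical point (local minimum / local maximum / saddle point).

∇J = (-8p + 8q + 2, 8p - 10q + 5); substituting (15/4, 7/2) gives ∇J = (0, 0), so (15/4, 7/2) is indeed a critical point.
The Hessian of J is constant: H = [[-8, 8], [8, -10]].
det(H) = (-8)·(-10) − 8² = 16.
det(H) > 0 and tr(H) = -18 < 0, so H is negative definite and the point is a local maximum.

local maximum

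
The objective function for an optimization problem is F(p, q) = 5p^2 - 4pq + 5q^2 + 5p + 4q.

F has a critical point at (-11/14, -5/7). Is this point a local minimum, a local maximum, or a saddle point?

The Hessian of F is constant: H = [[10, -4], [-4, 10]].
det(H) = 10·10 − (-4)² = 84.
det(H) > 0 and tr(H) = 20 > 0, so H is positive definite and the point is a local minimum.

local minimum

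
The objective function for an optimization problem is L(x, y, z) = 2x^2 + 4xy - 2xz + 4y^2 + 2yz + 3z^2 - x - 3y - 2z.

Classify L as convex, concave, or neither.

L is quadratic, so its Hessian is the constant matrix H = [[4, 4, -2], [4, 8, 2], [-2, 2, 6]].
Leading principal minors: 4, 16, 16.
All positive ⇒ H ≻ 0 ⇒ convex.

convex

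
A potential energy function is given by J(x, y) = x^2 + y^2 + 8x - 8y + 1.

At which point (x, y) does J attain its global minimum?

J(x,y) separates as P(x) + Q(y) + 1, so its minimum is min P + min Q + 1.
P'(x) = 2x + 8 vanishes at x ∈ {-4}; Q'(y) = 2y - 8 vanishes at y ∈ {4}.
Local minima of P (where P''>0): P(-4)=-16. Local minima of Q: Q(4)=-16.
So the global minimum of J is P(-4) + Q(4) + 1 = -16 − 16 + 1 = -31, attained at (-4, 4).

(-4, 4)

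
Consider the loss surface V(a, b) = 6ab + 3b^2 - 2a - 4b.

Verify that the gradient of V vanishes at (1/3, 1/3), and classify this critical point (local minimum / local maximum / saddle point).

saddle point

∇V = (6b - 2, 6a + 6b - 4); substituting (1/3, 1/3) gives ∇V = (0, 0), so (1/3, 1/3) is indeed a critical point.
The Hessian of V is constant: H = [[0, 6], [6, 6]].
det(H) = 0·6 − 6² = -36.
Since det(H) < 0, H is indefinite and the critical point is a saddle point.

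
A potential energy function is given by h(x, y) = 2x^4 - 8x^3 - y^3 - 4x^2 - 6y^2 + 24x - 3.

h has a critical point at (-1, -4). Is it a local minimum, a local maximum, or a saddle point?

The mixed partial ∂²h/∂x∂y is 0, so the Hessian at any point is diag(h_xx, h_yy) = diag(8(3x^2 - 6x - 1), -6(y + 2)).
At (-1, -4): H = diag(64, 12).
Both eigenvalues are positive, so H is positive definite: a local minimum.

local minimum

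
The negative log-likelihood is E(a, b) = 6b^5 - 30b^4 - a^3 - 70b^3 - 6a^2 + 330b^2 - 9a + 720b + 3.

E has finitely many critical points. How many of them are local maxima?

E separates as a function of a plus a function of b, so ∇E=0 decouples.
∂E/∂a = -3(a + 1)(a + 3) = 0 at a ∈ {-3, -1}; ∂E/∂b = 30(b - 4)(b - 3)(b + 1)(b + 2) = 0 at b ∈ {-2, -1, 3, 4}.
The Hessian is diagonal: diag(E_aa, E_bb). Second derivatives: E_aa(-3)=6, E_aa(-1)=-6; E_bb(-2)=-900, E_bb(-1)=600, E_bb(3)=-600, E_bb(4)=900.
Local maxima occur where both diagonal entries negative: (-1, -2), (-1, 3). Count: 2.

2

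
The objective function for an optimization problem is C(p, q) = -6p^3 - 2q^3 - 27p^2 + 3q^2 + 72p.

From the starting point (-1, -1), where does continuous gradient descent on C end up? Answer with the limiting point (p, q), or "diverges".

(-4, 0)

C is separable, so gradient descent decouples: p follows -∂C/∂p, q follows -∂C/∂q.
∂C/∂p = -18(p - 1)(p + 4); at p=-1 this is 108, so p decreases.
∂C/∂q = -6q(q - 1); at q=-1 this is -12, so q increases.
p converges to its nearest critical value -4 (a local min of the p-part); q converges to 0. The iterate converges to (-4, 0).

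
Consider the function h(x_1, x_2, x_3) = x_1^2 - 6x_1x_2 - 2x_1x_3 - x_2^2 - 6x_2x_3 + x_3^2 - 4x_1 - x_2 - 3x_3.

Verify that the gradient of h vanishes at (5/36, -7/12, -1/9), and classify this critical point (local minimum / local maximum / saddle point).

∇h = (2x_1 - 6x_2 - 2x_3 - 4, -6x_1 - 2x_2 - 6x_3 - 1, -2x_1 - 6x_2 + 2x_3 - 3); substituting (5/36, -7/12, -1/9) gives ∇h = (0, 0, 0), so (5/36, -7/12, -1/9) is indeed a critical point.
The Hessian is constant: H = [[2, -6, -2], [-6, -2, -6], [-2, -6, 2]].
Leading principal minors: Δ₁ = 2, Δ₂ = -40, Δ₃ = -288.
The minors fit neither the all-positive nor the alternating-sign pattern, so H is indefinite: a saddle point.

saddle point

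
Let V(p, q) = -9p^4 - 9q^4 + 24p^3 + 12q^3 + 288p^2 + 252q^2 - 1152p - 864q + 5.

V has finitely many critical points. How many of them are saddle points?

V separates as a function of p plus a function of q, so ∇V=0 decouples.
∂V/∂p = -36(p - 4)(p - 2)(p + 4) = 0 at p ∈ {-4, 2, 4}; ∂V/∂q = -36(q - 3)(q - 2)(q + 4) = 0 at q ∈ {-4, 2, 3}.
The Hessian is diagonal: diag(V_pp, V_qq). Second derivatives: V_pp(-4)=-1728, V_pp(2)=432, V_pp(4)=-576; V_qq(-4)=-1512, V_qq(2)=216, V_qq(3)=-252.
Saddle points occur where the two diagonal entries have opposite signs: (-4, 2), (2, -4), (2, 3), (4, 2). Count: 4.

4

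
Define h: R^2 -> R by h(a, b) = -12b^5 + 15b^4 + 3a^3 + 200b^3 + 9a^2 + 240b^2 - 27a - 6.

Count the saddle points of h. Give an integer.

h separates as a function of a plus a function of b, so ∇h=0 decouples.
∂h/∂a = 9(a - 1)(a + 3) = 0 at a ∈ {-3, 1}; ∂h/∂b = -60b(b - 4)(b + 1)(b + 2) = 0 at b ∈ {-2, -1, 0, 4}.
The Hessian is diagonal: diag(h_aa, h_bb). Second derivatives: h_aa(-3)=-36, h_aa(1)=36; h_bb(-2)=720, h_bb(-1)=-300, h_bb(0)=480, h_bb(4)=-7200.
Saddle points occur where the two diagonal entries have opposite signs: (-3, -2), (-3, 0), (1, -1), (1, 4). Count: 4.

4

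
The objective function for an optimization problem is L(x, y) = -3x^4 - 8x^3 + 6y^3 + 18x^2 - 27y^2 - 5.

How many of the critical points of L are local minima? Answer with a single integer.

L separates as a function of x plus a function of y, so ∇L=0 decouples.
∂L/∂x = -12x(x - 1)(x + 3) = 0 at x ∈ {-3, 0, 1}; ∂L/∂y = 18y(y - 3) = 0 at y ∈ {0, 3}.
The Hessian is diagonal: diag(L_xx, L_yy). Second derivatives: L_xx(-3)=-144, L_xx(0)=36, L_xx(1)=-48; L_yy(0)=-54, L_yy(3)=54.
Local minima occur where both diagonal entries positive: (0, 3). Count: 1.

1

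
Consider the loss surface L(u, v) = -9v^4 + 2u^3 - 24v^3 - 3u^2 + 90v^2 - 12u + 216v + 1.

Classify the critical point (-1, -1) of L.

The mixed partial ∂²L/∂u∂v is 0, so the Hessian at any point is diag(L_uu, L_vv) = diag(6(2u - 1), 36(-3v^2 - 4v + 5)).
At (-1, -1): H = diag(-18, 216).
The eigenvalues have opposite signs, so H is indefinite: a saddle point.

saddle point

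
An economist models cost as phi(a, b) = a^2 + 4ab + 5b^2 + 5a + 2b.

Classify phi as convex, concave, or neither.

convex

phi is quadratic, so its Hessian is the constant matrix H = [[2, 4], [4, 10]].
det(H) = 4, tr(H) = 12.
det(H) > 0 and tr(H) > 0, so H is positive definite everywhere: convex.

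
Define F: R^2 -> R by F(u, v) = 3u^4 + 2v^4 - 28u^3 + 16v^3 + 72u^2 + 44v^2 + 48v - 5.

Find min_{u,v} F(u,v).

-23

F(u,v) separates as P(u) + Q(v) − 5, so its minimum is min P + min Q − 5.
P'(u) = 12u(u - 4)(u - 3) vanishes at u ∈ {0, 3, 4}; Q'(v) = 8(v + 1)(v + 2)(v + 3) vanishes at v ∈ {-3, -2, -1}.
Local minima of P (where P''>0): P(0)=0, P(4)=128. Local minima of Q: Q(-3)=-18, Q(-1)=-18.
So the global minimum of F is P(0) + Q(-3) − 5 = 0 − 18 − 5 = -23, attained at (0, -3).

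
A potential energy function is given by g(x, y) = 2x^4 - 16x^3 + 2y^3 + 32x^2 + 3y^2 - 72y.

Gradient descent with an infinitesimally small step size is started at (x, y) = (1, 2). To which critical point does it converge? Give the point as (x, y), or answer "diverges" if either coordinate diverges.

(0, 3)

g is separable, so gradient descent decouples: x follows -∂g/∂x, y follows -∂g/∂y.
∂g/∂x = 8x(x - 4)(x - 2); at x=1 this is 24, so x decreases.
∂g/∂y = 6(y - 3)(y + 4); at y=2 this is -36, so y increases.
x converges to its nearest critical value 0 (a local min of the x-part); y converges to 3. The iterate converges to (0, 3).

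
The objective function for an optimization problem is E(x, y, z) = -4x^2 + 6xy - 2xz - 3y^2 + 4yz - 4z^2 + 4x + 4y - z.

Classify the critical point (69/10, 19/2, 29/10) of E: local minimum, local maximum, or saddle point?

local maximum

The Hessian is constant: H = [[-8, 6, -2], [6, -6, 4], [-2, 4, -8]].
Leading principal minors: Δ₁ = -8, Δ₂ = 12, Δ₃ = -40.
The minors alternate sign starting negative (−, +, −), so H is negative definite: a local maximum.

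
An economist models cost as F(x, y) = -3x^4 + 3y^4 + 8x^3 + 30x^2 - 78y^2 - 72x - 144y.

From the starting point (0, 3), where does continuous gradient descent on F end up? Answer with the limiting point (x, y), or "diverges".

(1, 4)

F is separable, so gradient descent decouples: x follows -∂F/∂x, y follows -∂F/∂y.
∂F/∂x = -12(x - 3)(x - 1)(x + 2); at x=0 this is -72, so x increases.
∂F/∂y = 12(y - 4)(y + 1)(y + 3); at y=3 this is -288, so y increases.
x converges to its nearest critical value 1 (a local min of the x-part); y converges to 4. The iterate converges to (1, 4).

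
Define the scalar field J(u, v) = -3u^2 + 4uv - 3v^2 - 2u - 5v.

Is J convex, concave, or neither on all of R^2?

J is quadratic, so its Hessian is the constant matrix H = [[-6, 4], [4, -6]].
det(H) = 20, tr(H) = -12.
det(H) > 0 and tr(H) < 0, so H is negative definite everywhere: concave.

concave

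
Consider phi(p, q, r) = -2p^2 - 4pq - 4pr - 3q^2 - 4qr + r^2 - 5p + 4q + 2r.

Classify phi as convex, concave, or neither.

phi is quadratic, so its Hessian is the constant matrix H = [[-4, -4, -4], [-4, -6, -4], [-4, -4, 2]].
Leading principal minors: -4, 8, 48.
Neither pattern holds ⇒ H is indefinite ⇒ neither convex nor concave.

neither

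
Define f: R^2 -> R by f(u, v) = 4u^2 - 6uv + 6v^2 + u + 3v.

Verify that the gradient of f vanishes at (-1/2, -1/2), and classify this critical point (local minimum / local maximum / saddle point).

local minimum

∇f = (8u - 6v + 1, -6u + 12v + 3); substituting (-1/2, -1/2) gives ∇f = (0, 0), so (-1/2, -1/2) is indeed a critical point.
The Hessian of f is constant: H = [[8, -6], [-6, 12]].
det(H) = 8·12 − (-6)² = 60.
det(H) > 0 and tr(H) = 20 > 0, so H is positive definite and the point is a local minimum.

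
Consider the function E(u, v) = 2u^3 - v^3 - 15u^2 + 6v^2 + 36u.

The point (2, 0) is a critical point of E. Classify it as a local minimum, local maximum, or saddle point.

saddle point

The mixed partial ∂²E/∂u∂v is 0, so the Hessian at any point is diag(E_uu, E_vv) = diag(6(2u - 5), 6(-v + 2)).
At (2, 0): H = diag(-6, 12).
The eigenvalues have opposite signs, so H is indefinite: a saddle point.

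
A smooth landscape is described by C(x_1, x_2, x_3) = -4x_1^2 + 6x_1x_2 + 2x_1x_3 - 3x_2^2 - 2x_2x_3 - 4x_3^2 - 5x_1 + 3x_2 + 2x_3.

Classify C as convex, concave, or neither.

C is quadratic, so its Hessian is the constant matrix H = [[-8, 6, 2], [6, -6, -2], [2, -2, -8]].
Leading principal minors: -8, 12, -88.
Signs alternate −, +, − ⇒ H ≺ 0 ⇒ concave.

concave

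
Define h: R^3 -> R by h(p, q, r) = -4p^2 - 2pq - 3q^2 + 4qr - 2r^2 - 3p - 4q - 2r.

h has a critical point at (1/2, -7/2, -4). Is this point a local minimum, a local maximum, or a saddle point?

local maximum

The Hessian is constant: H = [[-8, -2, 0], [-2, -6, 4], [0, 4, -4]].
Leading principal minors: Δ₁ = -8, Δ₂ = 44, Δ₃ = -48.
The minors alternate sign starting negative (−, +, −), so H is negative definite: a local maximum.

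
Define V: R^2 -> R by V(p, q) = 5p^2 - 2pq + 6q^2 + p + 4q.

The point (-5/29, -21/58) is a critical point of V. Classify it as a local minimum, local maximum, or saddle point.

The Hessian of V is constant: H = [[10, -2], [-2, 12]].
det(H) = 10·12 − (-2)² = 116.
det(H) > 0 and tr(H) = 22 > 0, so H is positive definite and the point is a local minimum.

local minimum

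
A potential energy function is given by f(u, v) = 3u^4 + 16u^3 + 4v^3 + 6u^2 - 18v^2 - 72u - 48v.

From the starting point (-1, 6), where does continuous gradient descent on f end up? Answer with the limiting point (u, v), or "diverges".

f is separable, so gradient descent decouples: u follows -∂f/∂u, v follows -∂f/∂v.
∂f/∂u = 12(u - 1)(u + 2)(u + 3); at u=-1 this is -48, so u increases.
∂f/∂v = 12(v - 4)(v + 1); at v=6 this is 168, so v decreases.
u converges to its nearest critical value 1 (a local min of the u-part); v converges to 4. The iterate converges to (1, 4).

(1, 4)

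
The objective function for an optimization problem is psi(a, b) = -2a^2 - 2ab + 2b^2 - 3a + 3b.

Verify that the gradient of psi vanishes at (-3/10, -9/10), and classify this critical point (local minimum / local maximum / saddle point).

saddle point

∇psi = (-4a - 2b - 3, -2a + 4b + 3); substituting (-3/10, -9/10) gives ∇psi = (0, 0), so (-3/10, -9/10) is indeed a critical point.
The Hessian of psi is constant: H = [[-4, -2], [-2, 4]].
det(H) = (-4)·4 − (-2)² = -20.
Since det(H) < 0, H is indefinite and the critical point is a saddle point.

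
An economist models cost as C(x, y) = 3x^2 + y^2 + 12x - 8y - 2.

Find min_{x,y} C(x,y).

C(x,y) separates as P(x) + Q(y) − 2, so its minimum is min P + min Q − 2.
P'(x) = 6x + 12 vanishes at x ∈ {-2}; Q'(y) = 2y - 8 vanishes at y ∈ {4}.
Local minima of P (where P''>0): P(-2)=-12. Local minima of Q: Q(4)=-16.
So the global minimum of C is P(-2) + Q(4) − 2 = -12 − 16 − 2 = -30, attained at (-2, 4).

-30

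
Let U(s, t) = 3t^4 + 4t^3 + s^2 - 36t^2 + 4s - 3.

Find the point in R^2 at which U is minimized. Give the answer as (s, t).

U(s,t) separates as P(s) + Q(t) − 3, so its minimum is min P + min Q − 3.
P'(s) = 2s + 4 vanishes at s ∈ {-2}; Q'(t) = 12t(t - 2)(t + 3) vanishes at t ∈ {-3, 0, 2}.
Local minima of P (where P''>0): P(-2)=-4. Local minima of Q: Q(-3)=-189, Q(2)=-64.
So the global minimum of U is P(-2) + Q(-3) − 3 = -4 − 189 − 3 = -196, attained at (-2, -3).

(-2, -3)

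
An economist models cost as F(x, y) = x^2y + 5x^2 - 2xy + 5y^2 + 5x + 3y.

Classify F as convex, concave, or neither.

The term x^2y is cubic, so the Hessian is not constant.
∂²F/∂x² = 2y + 10, which takes both signs as y varies (negative for sufficiently negative y). A diagonal entry of the Hessian changing sign means the Hessian is neither positive- nor negative-semidefinite on all of R^2.

neither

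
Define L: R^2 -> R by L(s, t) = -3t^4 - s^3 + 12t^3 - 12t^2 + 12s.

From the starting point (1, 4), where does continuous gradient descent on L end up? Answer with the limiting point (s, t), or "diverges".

L is separable, so gradient descent decouples: s follows -∂L/∂s, t follows -∂L/∂t.
∂L/∂s = -3(s - 2)(s + 2); at s=1 this is 9, so s decreases.
∂L/∂t = -12t(t - 2)(t - 1); at t=4 this is -288, so t increases.
The t-coordinate has no critical point in that direction and runs off to infinity.

diverges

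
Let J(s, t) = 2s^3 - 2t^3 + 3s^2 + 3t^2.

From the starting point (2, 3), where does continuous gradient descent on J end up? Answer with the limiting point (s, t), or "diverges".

diverges

J is separable, so gradient descent decouples: s follows -∂J/∂s, t follows -∂J/∂t.
∂J/∂s = 6s(s + 1); at s=2 this is 36, so s decreases.
∂J/∂t = -6t(t - 1); at t=3 this is -36, so t increases.
The t-coordinate has no critical point in that direction and runs off to infinity.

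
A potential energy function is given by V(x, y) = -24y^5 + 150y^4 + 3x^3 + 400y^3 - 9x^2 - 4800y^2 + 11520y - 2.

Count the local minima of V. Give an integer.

V separates as a function of x plus a function of y, so ∇V=0 decouples.
∂V/∂x = 9x(x - 2) = 0 at x ∈ {0, 2}; ∂V/∂y = -120(y - 4)(y - 3)(y - 2)(y + 4) = 0 at y ∈ {-4, 2, 3, 4}.
The Hessian is diagonal: diag(V_xx, V_yy). Second derivatives: V_xx(0)=-18, V_xx(2)=18; V_yy(-4)=40320, V_yy(2)=-1440, V_yy(3)=840, V_yy(4)=-1920.
Local minima occur where both diagonal entries positive: (2, -4), (2, 3). Count: 2.

2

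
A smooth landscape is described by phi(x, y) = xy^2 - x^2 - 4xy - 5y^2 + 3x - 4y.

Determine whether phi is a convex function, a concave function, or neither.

The term xy^2 is cubic, so the Hessian is not constant.
∂²phi/∂y² = 2x - 10, which takes both signs as x varies (negative for sufficiently negative x). A diagonal entry of the Hessian changing sign means the Hessian is neither positive- nor negative-semidefinite on all of R^2.

neither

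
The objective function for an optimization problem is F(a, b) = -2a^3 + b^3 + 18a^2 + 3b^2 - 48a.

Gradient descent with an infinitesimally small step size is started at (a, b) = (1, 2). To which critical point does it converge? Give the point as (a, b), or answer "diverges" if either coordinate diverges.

(2, 0)

F is separable, so gradient descent decouples: a follows -∂F/∂a, b follows -∂F/∂b.
∂F/∂a = -6(a - 4)(a - 2); at a=1 this is -18, so a increases.
∂F/∂b = 3b(b + 2); at b=2 this is 24, so b decreases.
a converges to its nearest critical value 2 (a local min of the a-part); b converges to 0. The iterate converges to (2, 0).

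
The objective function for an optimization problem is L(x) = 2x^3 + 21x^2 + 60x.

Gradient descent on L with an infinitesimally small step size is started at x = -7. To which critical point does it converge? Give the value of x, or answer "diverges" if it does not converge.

diverges

L'(x) = 6(x + 2)(x + 5), so L'(-7) = 60.
Gradient descent moves in the -L' direction, i.e. x is decreasing.
There is no critical point below x=-7, and L' keeps the same sign, so the iterate runs off to −∞.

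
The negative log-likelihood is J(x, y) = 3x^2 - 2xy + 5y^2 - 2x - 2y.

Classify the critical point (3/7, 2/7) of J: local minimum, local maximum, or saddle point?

local minimum

The Hessian of J is constant: H = [[6, -2], [-2, 10]].
det(H) = 6·10 − (-2)² = 56.
det(H) > 0 and tr(H) = 16 > 0, so H is positive definite and the point is a local minimum.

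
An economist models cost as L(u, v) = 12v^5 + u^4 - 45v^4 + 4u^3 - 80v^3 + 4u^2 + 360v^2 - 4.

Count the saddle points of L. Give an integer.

L separates as a function of u plus a function of v, so ∇L=0 decouples.
∂L/∂u = 4u(u + 1)(u + 2) = 0 at u ∈ {-2, -1, 0}; ∂L/∂v = 60v(v - 3)(v - 2)(v + 2) = 0 at v ∈ {-2, 0, 2, 3}.
The Hessian is diagonal: diag(L_uu, L_vv). Second derivatives: L_uu(-2)=8, L_uu(-1)=-4, L_uu(0)=8; L_vv(-2)=-2400, L_vv(0)=720, L_vv(2)=-480, L_vv(3)=900.
Saddle points occur where the two diagonal entries have opposite signs: (-2, -2), (-2, 2), (-1, 0), (-1, 3), (0, -2), (0, 2). Count: 6.

6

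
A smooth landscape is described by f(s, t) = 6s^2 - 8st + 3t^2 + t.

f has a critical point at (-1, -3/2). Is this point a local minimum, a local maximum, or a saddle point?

local minimum

The Hessian of f is constant: H = [[12, -8], [-8, 6]].
det(H) = 12·6 − (-8)² = 8.
det(H) > 0 and tr(H) = 18 > 0, so H is positive definite and the point is a local minimum.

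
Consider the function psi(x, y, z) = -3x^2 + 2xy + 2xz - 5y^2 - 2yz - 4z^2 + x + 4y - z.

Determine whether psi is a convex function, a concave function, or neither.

psi is quadratic, so its Hessian is the constant matrix H = [[-6, 2, 2], [2, -10, -2], [2, -2, -8]].
Leading principal minors: -6, 56, -400.
Signs alternate −, +, − ⇒ H ≺ 0 ⇒ concave.

concave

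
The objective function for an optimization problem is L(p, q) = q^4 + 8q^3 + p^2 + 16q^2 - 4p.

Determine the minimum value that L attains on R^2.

L(p,q) separates as A(p) + B(q), so its minimum is min A + min B.
A'(p) = 2p - 4 vanishes at p ∈ {2}; B'(q) = 4q(q + 2)(q + 4) vanishes at q ∈ {-4, -2, 0}.
Local minima of A (where A''>0): A(2)=-4. Local minima of B: B(-4)=0, B(0)=0.
So the global minimum of L is A(2) + B(-4) = -4 + 0 = -4, attained at (2, -4).

-4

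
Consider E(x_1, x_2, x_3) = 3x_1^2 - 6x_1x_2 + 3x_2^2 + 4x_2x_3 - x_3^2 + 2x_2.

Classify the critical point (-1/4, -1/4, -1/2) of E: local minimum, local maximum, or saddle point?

saddle point

The Hessian is constant: H = [[6, -6, 0], [-6, 6, 4], [0, 4, -2]].
Leading principal minors: Δ₁ = 6, Δ₂ = 0, Δ₃ = -96.
The minors fit neither the all-positive nor the alternating-sign pattern, so H is indefinite: a saddle point.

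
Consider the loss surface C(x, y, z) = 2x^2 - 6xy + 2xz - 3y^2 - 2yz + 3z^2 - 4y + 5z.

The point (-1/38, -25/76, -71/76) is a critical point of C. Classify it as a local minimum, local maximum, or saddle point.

saddle point

The Hessian is constant: H = [[4, -6, 2], [-6, -6, -2], [2, -2, 6]].
Leading principal minors: Δ₁ = 4, Δ₂ = -60, Δ₃ = -304.
The minors fit neither the all-positive nor the alternating-sign pattern, so H is indefinite: a saddle point.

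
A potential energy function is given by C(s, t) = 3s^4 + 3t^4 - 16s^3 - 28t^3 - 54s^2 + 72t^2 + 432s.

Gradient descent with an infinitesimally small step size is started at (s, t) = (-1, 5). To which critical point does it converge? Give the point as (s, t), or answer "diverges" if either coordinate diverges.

C is separable, so gradient descent decouples: s follows -∂C/∂s, t follows -∂C/∂t.
∂C/∂s = 12(s - 4)(s - 3)(s + 3); at s=-1 this is 480, so s decreases.
∂C/∂t = 12t(t - 4)(t - 3); at t=5 this is 120, so t decreases.
s converges to its nearest critical value -3 (a local min of the s-part); t converges to 4. The iterate converges to (-3, 4).

(-3, 4)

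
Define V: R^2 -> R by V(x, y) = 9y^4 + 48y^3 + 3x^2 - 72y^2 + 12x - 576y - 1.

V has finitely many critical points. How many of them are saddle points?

V separates as a function of x plus a function of y, so ∇V=0 decouples.
∂V/∂x = 6(x + 2) = 0 at x ∈ {-2}; ∂V/∂y = 36(y - 2)(y + 2)(y + 4) = 0 at y ∈ {-4, -2, 2}.
The Hessian is diagonal: diag(V_xx, V_yy). Second derivatives: V_xx(-2)=6; V_yy(-4)=432, V_yy(-2)=-288, V_yy(2)=864.
Saddle points occur where the two diagonal entries have opposite signs: (-2, -2). Count: 1.

1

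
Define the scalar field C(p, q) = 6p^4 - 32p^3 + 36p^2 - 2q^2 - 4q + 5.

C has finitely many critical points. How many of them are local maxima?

C separates as a function of p plus a function of q, so ∇C=0 decouples.
∂C/∂p = 24p(p - 3)(p - 1) = 0 at p ∈ {0, 1, 3}; ∂C/∂q = -4(q + 1) = 0 at q ∈ {-1}.
The Hessian is diagonal: diag(C_pp, C_qq). Second derivatives: C_pp(0)=72, C_pp(1)=-48, C_pp(3)=144; C_qq(-1)=-4.
Local maxima occur where both diagonal entries negative: (1, -1). Count: 1.

1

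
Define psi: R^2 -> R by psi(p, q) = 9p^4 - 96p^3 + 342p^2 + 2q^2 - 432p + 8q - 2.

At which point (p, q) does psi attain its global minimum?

(1, -2)

psi(p,q) separates as A(p) + B(q) − 2, so its minimum is min A + min B − 2.
A'(p) = 36(p - 4)(p - 3)(p - 1) vanishes at p ∈ {1, 3, 4}; B'(q) = 4q + 8 vanishes at q ∈ {-2}.
Local minima of A (where A''>0): A(1)=-177, A(4)=-96. Local minima of B: B(-2)=-8.
So the global minimum of psi is A(1) + B(-2) − 2 = -177 − 8 − 2 = -187, attained at (1, -2).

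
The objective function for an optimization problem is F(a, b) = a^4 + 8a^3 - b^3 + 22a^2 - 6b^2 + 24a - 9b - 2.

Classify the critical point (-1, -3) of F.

local minimum

The mixed partial ∂²F/∂a∂b is 0, so the Hessian at any point is diag(F_aa, F_bb) = diag(4(3a^2 + 12a + 11), -6(b + 2)).
At (-1, -3): H = diag(8, 6).
Both eigenvalues are positive, so H is positive definite: a local minimum.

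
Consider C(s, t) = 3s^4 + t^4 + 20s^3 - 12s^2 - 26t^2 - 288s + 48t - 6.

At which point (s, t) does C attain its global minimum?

C(s,t) separates as P(s) + Q(t) − 6, so its minimum is min P + min Q − 6.
P'(s) = 12(s - 2)(s + 3)(s + 4) vanishes at s ∈ {-4, -3, 2}; Q'(t) = 4(t - 3)(t - 1)(t + 4) vanishes at t ∈ {-4, 1, 3}.
Local minima of P (where P''>0): P(-4)=448, P(2)=-416. Local minima of Q: Q(-4)=-352, Q(3)=-9.
So the global minimum of C is P(2) + Q(-4) − 6 = -416 − 352 − 6 = -774, attained at (2, -4).

(2, -4)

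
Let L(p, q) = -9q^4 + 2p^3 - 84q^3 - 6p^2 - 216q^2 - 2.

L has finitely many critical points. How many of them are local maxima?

L separates as a function of p plus a function of q, so ∇L=0 decouples.
∂L/∂p = 6p(p - 2) = 0 at p ∈ {0, 2}; ∂L/∂q = -36q(q + 3)(q + 4) = 0 at q ∈ {-4, -3, 0}.
The Hessian is diagonal: diag(L_pp, L_qq). Second derivatives: L_pp(0)=-12, L_pp(2)=12; L_qq(-4)=-144, L_qq(-3)=108, L_qq(0)=-432.
Local maxima occur where both diagonal entries negative: (0, -4), (0, 0). Count: 2.

2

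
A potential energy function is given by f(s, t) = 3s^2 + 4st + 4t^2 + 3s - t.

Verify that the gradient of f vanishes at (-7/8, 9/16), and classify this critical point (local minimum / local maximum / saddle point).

∇f = (6s + 4t + 3, 4s + 8t - 1); substituting (-7/8, 9/16) gives ∇f = (0, 0), so (-7/8, 9/16) is indeed a critical point.
The Hessian of f is constant: H = [[6, 4], [4, 8]].
det(H) = 6·8 − 4² = 32.
det(H) > 0 and tr(H) = 14 > 0, so H is positive definite and the point is a local minimum.

local minimum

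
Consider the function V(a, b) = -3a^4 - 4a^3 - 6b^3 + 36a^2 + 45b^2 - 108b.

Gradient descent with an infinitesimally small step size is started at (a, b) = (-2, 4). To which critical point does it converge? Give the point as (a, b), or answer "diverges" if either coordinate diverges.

diverges

V is separable, so gradient descent decouples: a follows -∂V/∂a, b follows -∂V/∂b.
∂V/∂a = -12a(a - 2)(a + 3); at a=-2 this is -96, so a increases.
∂V/∂b = -18(b - 3)(b - 2); at b=4 this is -36, so b increases.
The b-coordinate has no critical point in that direction and runs off to infinity.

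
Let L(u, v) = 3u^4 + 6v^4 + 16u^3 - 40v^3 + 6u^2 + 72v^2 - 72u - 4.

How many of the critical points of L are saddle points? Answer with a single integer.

4

L separates as a function of u plus a function of v, so ∇L=0 decouples.
∂L/∂u = 12(u - 1)(u + 2)(u + 3) = 0 at u ∈ {-3, -2, 1}; ∂L/∂v = 24v(v - 3)(v - 2) = 0 at v ∈ {0, 2, 3}.
The Hessian is diagonal: diag(L_uu, L_vv). Second derivatives: L_uu(-3)=48, L_uu(-2)=-36, L_uu(1)=144; L_vv(0)=144, L_vv(2)=-48, L_vv(3)=72.
Saddle points occur where the two diagonal entries have opposite signs: (-3, 2), (-2, 0), (-2, 3), (1, 2). Count: 4.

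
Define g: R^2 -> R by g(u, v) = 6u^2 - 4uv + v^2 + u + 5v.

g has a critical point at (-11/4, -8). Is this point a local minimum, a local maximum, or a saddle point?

The Hessian of g is constant: H = [[12, -4], [-4, 2]].
det(H) = 12·2 − (-4)² = 8.
det(H) > 0 and tr(H) = 14 > 0, so H is positive definite and the point is a local minimum.

local minimum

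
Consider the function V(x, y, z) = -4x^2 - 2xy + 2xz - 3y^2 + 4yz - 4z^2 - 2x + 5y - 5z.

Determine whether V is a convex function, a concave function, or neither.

V is quadratic, so its Hessian is the constant matrix H = [[-8, -2, 2], [-2, -6, 4], [2, 4, -8]].
Leading principal minors: -8, 44, -232.
Signs alternate −, +, − ⇒ H ≺ 0 ⇒ concave.

concave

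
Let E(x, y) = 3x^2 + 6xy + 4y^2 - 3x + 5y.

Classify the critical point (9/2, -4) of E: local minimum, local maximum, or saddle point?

The Hessian of E is constant: H = [[6, 6], [6, 8]].
det(H) = 6·8 − 6² = 12.
det(H) > 0 and tr(H) = 14 > 0, so H is positive definite and the point is a local minimum.

local minimum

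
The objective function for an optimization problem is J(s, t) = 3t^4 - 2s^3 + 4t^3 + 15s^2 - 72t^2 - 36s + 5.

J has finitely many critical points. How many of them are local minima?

2

J separates as a function of s plus a function of t, so ∇J=0 decouples.
∂J/∂s = -6(s - 3)(s - 2) = 0 at s ∈ {2, 3}; ∂J/∂t = 12t(t - 3)(t + 4) = 0 at t ∈ {-4, 0, 3}.
The Hessian is diagonal: diag(J_ss, J_tt). Second derivatives: J_ss(2)=6, J_ss(3)=-6; J_tt(-4)=336, J_tt(0)=-144, J_tt(3)=252.
Local minima occur where both diagonal entries positive: (2, -4), (2, 3). Count: 2.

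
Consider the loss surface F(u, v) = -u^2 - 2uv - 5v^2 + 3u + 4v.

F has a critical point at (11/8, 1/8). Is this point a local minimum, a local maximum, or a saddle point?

The Hessian of F is constant: H = [[-2, -2], [-2, -10]].
det(H) = (-2)·(-10) − (-2)² = 16.
det(H) > 0 and tr(H) = -12 < 0, so H is negative definite and the point is a local maximum.

local maximum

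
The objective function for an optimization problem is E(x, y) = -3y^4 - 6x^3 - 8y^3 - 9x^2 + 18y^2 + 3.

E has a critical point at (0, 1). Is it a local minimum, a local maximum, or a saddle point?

local maximum

The mixed partial ∂²E/∂x∂y is 0, so the Hessian at any point is diag(E_xx, E_yy) = diag(-18(2x + 1), 12(-3y^2 - 4y + 3)).
At (0, 1): H = diag(-18, -48).
Both eigenvalues are negative, so H is negative definite: a local maximum.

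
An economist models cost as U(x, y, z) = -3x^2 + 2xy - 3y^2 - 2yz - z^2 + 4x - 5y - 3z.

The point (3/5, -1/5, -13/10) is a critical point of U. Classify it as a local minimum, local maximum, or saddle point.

The Hessian is constant: H = [[-6, 2, 0], [2, -6, -2], [0, -2, -2]].
Leading principal minors: Δ₁ = -6, Δ₂ = 32, Δ₃ = -40.
The minors alternate sign starting negative (−, +, −), so H is negative definite: a local maximum.

local maximum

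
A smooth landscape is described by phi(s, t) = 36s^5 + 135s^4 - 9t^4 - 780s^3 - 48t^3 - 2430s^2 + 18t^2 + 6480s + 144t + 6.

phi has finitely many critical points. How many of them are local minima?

phi separates as a function of s plus a function of t, so ∇phi=0 decouples.
∂phi/∂s = 180(s - 3)(s - 1)(s + 3)(s + 4) = 0 at s ∈ {-4, -3, 1, 3}; ∂phi/∂t = -36(t - 1)(t + 1)(t + 4) = 0 at t ∈ {-4, -1, 1}.
The Hessian is diagonal: diag(phi_ss, phi_tt). Second derivatives: phi_ss(-4)=-6300, phi_ss(-3)=4320, phi_ss(1)=-7200, phi_ss(3)=15120; phi_tt(-4)=-540, phi_tt(-1)=216, phi_tt(1)=-360.
Local minima occur where both diagonal entries positive: (-3, -1), (3, -1). Count: 2.

2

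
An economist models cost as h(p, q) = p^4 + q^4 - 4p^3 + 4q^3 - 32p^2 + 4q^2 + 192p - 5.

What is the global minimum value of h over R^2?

h(p,q) separates as A(p) + B(q) − 5, so its minimum is min A + min B − 5.
A'(p) = 4(p - 4)(p - 3)(p + 4) vanishes at p ∈ {-4, 3, 4}; B'(q) = 4q(q + 1)(q + 2) vanishes at q ∈ {-2, -1, 0}.
Local minima of A (where A''>0): A(-4)=-768, A(4)=256. Local minima of B: B(-2)=0, B(0)=0.
So the global minimum of h is A(-4) + B(-2) − 5 = -768 + 0 − 5 = -773, attained at (-4, -2).

-773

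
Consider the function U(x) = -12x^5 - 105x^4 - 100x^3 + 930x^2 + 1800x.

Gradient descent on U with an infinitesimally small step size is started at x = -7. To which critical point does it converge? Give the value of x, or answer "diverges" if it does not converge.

U'(x) = -60(x - 2)(x + 1)(x + 3)(x + 5), so U'(-7) = -25920.
Gradient descent moves in the -U' direction, i.e. x is increasing.
The nearest critical point in that direction is x = -5, where U'' = 3360 > 0 (a local minimum). The iterate converges there.

-5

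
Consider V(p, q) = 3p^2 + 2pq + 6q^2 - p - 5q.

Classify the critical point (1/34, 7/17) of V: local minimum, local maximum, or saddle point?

The Hessian of V is constant: H = [[6, 2], [2, 12]].
det(H) = 6·12 − 2² = 68.
det(H) > 0 and tr(H) = 18 > 0, so H is positive definite and the point is a local minimum.

local minimum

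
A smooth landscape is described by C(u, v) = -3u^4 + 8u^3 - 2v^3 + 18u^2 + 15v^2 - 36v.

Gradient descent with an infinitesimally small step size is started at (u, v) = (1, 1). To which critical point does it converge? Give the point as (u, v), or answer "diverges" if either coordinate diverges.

C is separable, so gradient descent decouples: u follows -∂C/∂u, v follows -∂C/∂v.
∂C/∂u = -12u(u - 3)(u + 1); at u=1 this is 48, so u decreases.
∂C/∂v = -6(v - 3)(v - 2); at v=1 this is -12, so v increases.
u converges to its nearest critical value 0 (a local min of the u-part); v converges to 2. The iterate converges to (0, 2).

(0, 2)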